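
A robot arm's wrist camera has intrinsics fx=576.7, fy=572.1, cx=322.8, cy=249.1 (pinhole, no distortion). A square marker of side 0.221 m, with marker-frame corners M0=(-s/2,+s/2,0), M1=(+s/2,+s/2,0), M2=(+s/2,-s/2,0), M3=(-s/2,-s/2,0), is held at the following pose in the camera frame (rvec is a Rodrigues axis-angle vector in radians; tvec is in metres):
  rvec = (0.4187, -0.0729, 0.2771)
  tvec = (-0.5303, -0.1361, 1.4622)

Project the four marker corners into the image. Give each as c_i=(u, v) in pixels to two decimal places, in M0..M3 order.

Intrinsics K: fx=576.7, fy=572.1, cx=322.8, cy=249.1
Marker side s = 0.221 m; corners in marker frame (Z=0):
  M0 = (-0.1105, +0.1105, 0)
  M1 = (+0.1105, +0.1105, 0)
  M2 = (+0.1105, -0.1105, 0)
  M3 = (-0.1105, -0.1105, 0)
rvec = (0.4187, -0.0729, 0.2771), |rvec| = θ = 0.50735 rad = 29.069°
Rodrigues: sinθ=0.48587, 1−cosθ=0.12597; R = I + sinθ·[k]× + (1−cosθ)·[k]×²:
    [+0.95982 -0.28030 -0.01304]
    [+0.25043 +0.87663 -0.41085]
    [+0.12659 +0.39108 +0.91161]
t = (-0.5303, -0.1361, 1.4622) m
M0: Pc = R·M0+t = (-0.66733, -0.06690, +1.49143); u = 576.7·(-0.66733)/1.49143 + 322.8 = 64.7575, v = 572.1·(-0.06690)/1.49143 + 249.1 = 223.4361
M1: Pc = R·M1+t = (-0.45521, -0.01156, +1.51940); u = 576.7·(-0.45521)/1.51940 + 322.8 = 150.0208, v = 572.1·(-0.01156)/1.51940 + 249.1 = 244.7474
M2: Pc = R·M2+t = (-0.39327, -0.20530, +1.43297); u = 576.7·(-0.39327)/1.43297 + 322.8 = 164.5301, v = 572.1·(-0.20530)/1.43297 + 249.1 = 167.1378
M3: Pc = R·M3+t = (-0.60539, -0.26064, +1.40500); u = 576.7·(-0.60539)/1.40500 + 322.8 = 74.3107, v = 572.1·(-0.26064)/1.40500 + 249.1 = 142.9701

c0=(64.76, 223.44) c1=(150.02, 244.75) c2=(164.53, 167.14) c3=(74.31, 142.97)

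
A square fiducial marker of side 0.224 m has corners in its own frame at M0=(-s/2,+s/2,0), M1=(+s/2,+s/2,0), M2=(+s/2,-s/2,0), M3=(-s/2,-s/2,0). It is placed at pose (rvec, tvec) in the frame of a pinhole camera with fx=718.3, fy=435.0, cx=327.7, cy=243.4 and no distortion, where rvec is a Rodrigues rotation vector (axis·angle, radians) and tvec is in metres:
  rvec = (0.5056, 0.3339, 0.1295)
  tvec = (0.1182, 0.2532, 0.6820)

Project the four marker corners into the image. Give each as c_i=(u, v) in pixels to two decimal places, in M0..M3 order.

Intrinsics K: fx=718.3, fy=435.0, cx=327.7, cy=243.4
Marker side s = 0.224 m; corners in marker frame (Z=0):
  M0 = (-0.1120, +0.1120, 0)
  M1 = (+0.1120, +0.1120, 0)
  M2 = (+0.1120, -0.1120, 0)
  M3 = (-0.1120, -0.1120, 0)
rvec = (0.5056, 0.3339, 0.1295), |rvec| = θ = 0.61959 rad = 35.500°
Rodrigues: sinθ=0.58070, 1−cosθ=0.18588; R = I + sinθ·[k]× + (1−cosθ)·[k]×²:
    [+0.93790 -0.03963 +0.34465]
    [+0.20312 +0.86810 -0.45293]
    [-0.28124 +0.49480 +0.82224]
t = (0.1182, 0.2532, 0.6820) m
M0: Pc = R·M0+t = (+0.00872, +0.32768, +0.76892); u = 718.3·(+0.00872)/0.76892 + 327.7 = 335.8435, v = 435.0·(+0.32768)/0.76892 + 243.4 = 428.7778
M1: Pc = R·M1+t = (+0.21881, +0.37318, +0.70592); u = 718.3·(+0.21881)/0.70592 + 327.7 = 550.3435, v = 435.0·(+0.37318)/0.70592 + 243.4 = 473.3579
M2: Pc = R·M2+t = (+0.22768, +0.17872, +0.59508); u = 718.3·(+0.22768)/0.59508 + 327.7 = 602.5262, v = 435.0·(+0.17872)/0.59508 + 243.4 = 374.0438
M3: Pc = R·M3+t = (+0.01759, +0.13322, +0.65808); u = 718.3·(+0.01759)/0.65808 + 327.7 = 346.9040, v = 435.0·(+0.13322)/0.65808 + 243.4 = 331.4626

c0=(335.84, 428.78) c1=(550.34, 473.36) c2=(602.53, 374.04) c3=(346.90, 331.46)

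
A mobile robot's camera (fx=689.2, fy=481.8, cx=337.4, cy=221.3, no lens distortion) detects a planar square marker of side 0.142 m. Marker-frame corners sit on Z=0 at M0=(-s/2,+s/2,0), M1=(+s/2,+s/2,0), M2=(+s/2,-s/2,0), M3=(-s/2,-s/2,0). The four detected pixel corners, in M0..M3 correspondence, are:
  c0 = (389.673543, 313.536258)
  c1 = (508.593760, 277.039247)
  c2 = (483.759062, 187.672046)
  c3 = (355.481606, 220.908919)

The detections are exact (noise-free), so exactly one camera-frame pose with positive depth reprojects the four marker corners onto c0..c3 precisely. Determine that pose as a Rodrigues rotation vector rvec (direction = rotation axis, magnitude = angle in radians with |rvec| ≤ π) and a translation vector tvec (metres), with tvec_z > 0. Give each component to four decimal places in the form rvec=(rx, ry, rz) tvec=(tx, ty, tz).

rvec=(0.2568, -0.3380, -0.3019) tvec=(0.0981, 0.0415, 0.6813)

Intrinsics K: fx=689.2, fy=481.8, cx=337.4, cy=221.3
Marker side s = 0.142 m; corners in marker frame (Z=0):
  M0 = (-0.0710, +0.0710, 0)
  M1 = (+0.0710, +0.0710, 0)
  M2 = (+0.0710, -0.0710, 0)
  M3 = (-0.0710, -0.0710, 0)
Detected image corners:
  c0 = (389.673543, 313.536258) px
  c1 = (508.593760, 277.039247) px
  c2 = (483.759062, 187.672046) px
  c3 = (355.481606, 220.908919) px
Planar DLT: solve 8×8 A·h = b for H (H[2,2]=1):
  H  [+1051.10538 +395.05946 +436.66637]
  H  [-141.40549 +748.70830 +250.67094]
  H  [+0.41831 +0.43326 +1.00000]
B = K⁻¹H; ‖b₁‖=1.467678, ‖b₂‖=1.467678; λ = 2/(‖b₁‖+‖b₂‖) = 0.681348, sign → tz>0 ⇒ λ=+0.681348
r₁ = λ·B[:,0] = (+0.89960,-0.33088,+0.28502); r₂ = λ·B[:,1] = (+0.24604,+0.92321,+0.29520)
r₃ = r₁×r₂ = (-0.36081,-0.19544,+0.91193); SVD([r₁ r₂ r₃]) → R = UVᵀ:
  R  [+0.89960 +0.24604 -0.36081]
  R  [-0.33088 +0.92321 -0.19544]
  R  [+0.28502 +0.29520 +0.91193]
t = (+0.09814, +0.04154, +0.68135) m
tr R = 2.734746; θ = arccos((tr R − 1)/2) = 0.520897 rad = 29.845°
axis k = ((R−Rᵀ)₃₂, (R−Rᵀ)₁₃, (R−Rᵀ)₂₁) / (2 sinθ) = (+0.492945, -0.648861, -0.579642)
rvec = θ·k = (+0.256774, -0.337990, -0.301934)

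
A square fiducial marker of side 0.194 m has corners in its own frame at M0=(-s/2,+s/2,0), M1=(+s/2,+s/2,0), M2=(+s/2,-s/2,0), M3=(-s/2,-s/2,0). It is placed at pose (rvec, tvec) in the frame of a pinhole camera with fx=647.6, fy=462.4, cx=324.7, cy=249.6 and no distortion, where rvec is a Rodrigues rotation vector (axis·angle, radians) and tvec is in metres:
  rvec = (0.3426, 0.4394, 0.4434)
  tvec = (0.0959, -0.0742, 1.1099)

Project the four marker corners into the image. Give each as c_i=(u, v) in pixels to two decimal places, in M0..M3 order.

c0=(316.23, 234.63) c1=(407.18, 272.22) c2=(453.97, 200.55) c3=(353.77, 164.42)

Intrinsics K: fx=647.6, fy=462.4, cx=324.7, cy=249.6
Marker side s = 0.194 m; corners in marker frame (Z=0):
  M0 = (-0.0970, +0.0970, 0)
  M1 = (+0.0970, +0.0970, 0)
  M2 = (+0.0970, -0.0970, 0)
  M3 = (-0.0970, -0.0970, 0)
rvec = (0.3426, 0.4394, 0.4434), |rvec| = θ = 0.71207 rad = 40.799°
Rodrigues: sinθ=0.65341, 1−cosθ=0.24299; R = I + sinθ·[k]× + (1−cosθ)·[k]×²:
    [+0.81326 -0.33473 +0.47600]
    [+0.47901 +0.84953 -0.22100]
    [-0.33040 +0.40774 +0.85123]
t = (0.0959, -0.0742, 1.1099) m
M0: Pc = R·M0+t = (-0.01545, -0.03826, +1.18150); u = 647.6·(-0.01545)/1.18150 + 324.7 = 316.2292, v = 462.4·(-0.03826)/1.18150 + 249.6 = 234.6266
M1: Pc = R·M1+t = (+0.14232, +0.05467, +1.11740); u = 647.6·(+0.14232)/1.11740 + 324.7 = 407.1814, v = 462.4·(+0.05467)/1.11740 + 249.6 = 272.2228
M2: Pc = R·M2+t = (+0.20725, -0.11014, +1.03830); u = 647.6·(+0.20725)/1.03830 + 324.7 = 453.9669, v = 462.4·(-0.11014)/1.03830 + 249.6 = 200.5496
M3: Pc = R·M3+t = (+0.04948, -0.20307, +1.10240); u = 647.6·(+0.04948)/1.10240 + 324.7 = 353.7683, v = 462.4·(-0.20307)/1.10240 + 249.6 = 164.4230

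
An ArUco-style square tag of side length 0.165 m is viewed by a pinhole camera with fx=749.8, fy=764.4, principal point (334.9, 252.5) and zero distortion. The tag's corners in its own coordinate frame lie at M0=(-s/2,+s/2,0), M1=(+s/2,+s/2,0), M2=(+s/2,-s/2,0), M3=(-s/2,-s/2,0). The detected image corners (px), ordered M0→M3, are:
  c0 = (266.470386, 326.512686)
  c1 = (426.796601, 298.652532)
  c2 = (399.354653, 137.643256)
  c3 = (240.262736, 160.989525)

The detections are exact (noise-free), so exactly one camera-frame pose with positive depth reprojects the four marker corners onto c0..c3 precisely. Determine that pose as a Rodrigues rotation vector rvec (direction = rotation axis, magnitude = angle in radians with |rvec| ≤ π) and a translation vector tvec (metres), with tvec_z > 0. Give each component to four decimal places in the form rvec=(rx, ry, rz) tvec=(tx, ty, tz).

rvec=(-0.0652, -0.1141, -0.1624) tvec=(-0.0007, -0.0221, 0.7597)

Intrinsics K: fx=749.8, fy=764.4, cx=334.9, cy=252.5
Marker side s = 0.165 m; corners in marker frame (Z=0):
  M0 = (-0.0825, +0.0825, 0)
  M1 = (+0.0825, +0.0825, 0)
  M2 = (+0.0825, -0.0825, 0)
  M3 = (-0.0825, -0.0825, 0)
Detected image corners:
  c0 = (266.470386, 326.512686) px
  c1 = (426.796601, 298.652532) px
  c2 = (399.354653, 137.643256) px
  c3 = (240.262736, 160.989525) px
Planar DLT: solve 8×8 A·h = b for H (H[2,2]=1):
  H  [+1019.92803 +138.27824 +334.16866]
  H  [-119.03661 +972.44336 +230.29261]
  H  [+0.15610 -0.07306 +1.00000]
B = K⁻¹H; ‖b₁‖=1.316373, ‖b₂‖=1.316373; λ = 2/(‖b₁‖+‖b₂‖) = 0.759663, sign → tz>0 ⇒ λ=+0.759663
r₁ = λ·B[:,0] = (+0.98038,-0.15747,+0.11859); r₂ = λ·B[:,1] = (+0.16489,+0.98475,-0.05550)
r₃ = r₁×r₂ = (-0.10804,+0.07396,+0.99139); SVD([r₁ r₂ r₃]) → R = UVᵀ:
  R  [+0.98038 +0.16489 -0.10804]
  R  [-0.15747 +0.98475 +0.07396]
  R  [+0.11859 -0.05550 +0.99139]
t = (-0.00074, -0.02207, +0.75966) m
tr R = 2.956519; θ = arccos((tr R − 1)/2) = 0.208900 rad = 11.969°
axis k = ((R−Rᵀ)₃₂, (R−Rᵀ)₁₃, (R−Rᵀ)₂₁) / (2 sinθ) = (-0.312133, -0.546386, -0.777197)
rvec = θ·k = (-0.065205, -0.114140, -0.162357)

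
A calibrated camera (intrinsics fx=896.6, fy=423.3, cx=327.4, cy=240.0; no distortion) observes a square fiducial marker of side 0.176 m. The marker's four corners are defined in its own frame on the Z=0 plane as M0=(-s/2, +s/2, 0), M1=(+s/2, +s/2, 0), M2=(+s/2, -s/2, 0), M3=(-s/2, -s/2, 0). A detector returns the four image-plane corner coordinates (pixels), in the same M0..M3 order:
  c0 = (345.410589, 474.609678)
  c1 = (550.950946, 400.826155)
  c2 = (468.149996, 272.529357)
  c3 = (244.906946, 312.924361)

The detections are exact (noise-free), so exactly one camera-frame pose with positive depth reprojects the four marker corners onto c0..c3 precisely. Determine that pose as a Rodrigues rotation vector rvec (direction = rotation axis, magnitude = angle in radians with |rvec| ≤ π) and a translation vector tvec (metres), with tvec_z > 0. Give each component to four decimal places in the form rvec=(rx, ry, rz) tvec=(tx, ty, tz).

Intrinsics K: fx=896.6, fy=423.3, cx=327.4, cy=240.0
Marker side s = 0.176 m; corners in marker frame (Z=0):
  M0 = (-0.0880, +0.0880, 0)
  M1 = (+0.0880, +0.0880, 0)
  M2 = (+0.0880, -0.0880, 0)
  M3 = (-0.0880, -0.0880, 0)
Detected image corners:
  c0 = (345.410589, 474.609678) px
  c1 = (550.950946, 400.826155) px
  c2 = (468.149996, 272.529357) px
  c3 = (244.906946, 312.924361) px
Planar DLT: solve 8×8 A·h = b for H (H[2,2]=1):
  H  [+1732.69121 +484.03682 +414.09913]
  H  [+143.03291 +784.95261 +361.51965]
  H  [+1.27801 -0.07719 +1.00000]
B = K⁻¹H; ‖b₁‖=1.982810, ‖b₂‖=1.982810; λ = 2/(‖b₁‖+‖b₂‖) = 0.504335, sign → tz>0 ⇒ λ=+0.504335
r₁ = λ·B[:,0] = (+0.73927,-0.19503,+0.64455); r₂ = λ·B[:,1] = (+0.28649,+0.95729,-0.03893)
r₃ = r₁×r₂ = (-0.60943,+0.21343,+0.76357); SVD([r₁ r₂ r₃]) → R = UVᵀ:
  R  [+0.73927 +0.28649 -0.60943]
  R  [-0.19503 +0.95729 +0.21343]
  R  [+0.64455 -0.03893 +0.76357]
t = (+0.04877, +0.14478, +0.50433) m
tr R = 2.460139; θ = arccos((tr R − 1)/2) = 0.752373 rad = 43.108°
axis k = ((R−Rᵀ)₃₂, (R−Rᵀ)₁₃, (R−Rᵀ)₂₁) / (2 sinθ) = (-0.184646, -0.917489, -0.352305)
rvec = θ·k = (-0.138923, -0.690294, -0.265065)

rvec=(-0.1389, -0.6903, -0.2651) tvec=(0.0488, 0.1448, 0.5043)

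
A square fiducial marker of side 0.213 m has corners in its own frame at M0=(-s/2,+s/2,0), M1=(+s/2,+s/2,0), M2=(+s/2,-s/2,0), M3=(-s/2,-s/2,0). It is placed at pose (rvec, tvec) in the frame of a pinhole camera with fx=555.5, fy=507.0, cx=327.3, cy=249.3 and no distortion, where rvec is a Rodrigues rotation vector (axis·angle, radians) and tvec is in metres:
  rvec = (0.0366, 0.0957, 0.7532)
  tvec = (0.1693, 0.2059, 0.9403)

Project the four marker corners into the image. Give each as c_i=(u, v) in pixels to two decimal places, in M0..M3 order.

c0=(338.65, 361.10) c1=(430.18, 441.62) c2=(518.87, 359.51) c3=(424.46, 279.13)

Intrinsics K: fx=555.5, fy=507.0, cx=327.3, cy=249.3
Marker side s = 0.213 m; corners in marker frame (Z=0):
  M0 = (-0.1065, +0.1065, 0)
  M1 = (+0.1065, +0.1065, 0)
  M2 = (+0.1065, -0.1065, 0)
  M3 = (-0.1065, -0.1065, 0)
rvec = (0.0366, 0.0957, 0.7532), |rvec| = θ = 0.76014 rad = 43.553°
Rodrigues: sinθ=0.68902, 1−cosθ=0.27526; R = I + sinθ·[k]× + (1−cosθ)·[k]×²:
    [+0.72538 -0.68106 +0.09988]
    [+0.68440 +0.72910 +0.00116]
    [-0.07361 +0.06751 +0.99500]
t = (0.1693, 0.2059, 0.9403) m
M0: Pc = R·M0+t = (+0.01951, +0.21066, +0.95533); u = 555.5·(+0.01951)/0.95533 + 327.3 = 338.6467, v = 507.0·(+0.21066)/0.95533 + 249.3 = 361.0991
M1: Pc = R·M1+t = (+0.17402, +0.35644, +0.93965); u = 555.5·(+0.17402)/0.93965 + 327.3 = 430.1765, v = 507.0·(+0.35644)/0.93965 + 249.3 = 441.6207
M2: Pc = R·M2+t = (+0.31909, +0.20114, +0.92527); u = 555.5·(+0.31909)/0.92527 + 327.3 = 518.8684, v = 507.0·(+0.20114)/0.92527 + 249.3 = 359.5138
M3: Pc = R·M3+t = (+0.16458, +0.05536, +0.94095); u = 555.5·(+0.16458)/0.94095 + 327.3 = 424.4618, v = 507.0·(+0.05536)/0.94095 + 249.3 = 279.1298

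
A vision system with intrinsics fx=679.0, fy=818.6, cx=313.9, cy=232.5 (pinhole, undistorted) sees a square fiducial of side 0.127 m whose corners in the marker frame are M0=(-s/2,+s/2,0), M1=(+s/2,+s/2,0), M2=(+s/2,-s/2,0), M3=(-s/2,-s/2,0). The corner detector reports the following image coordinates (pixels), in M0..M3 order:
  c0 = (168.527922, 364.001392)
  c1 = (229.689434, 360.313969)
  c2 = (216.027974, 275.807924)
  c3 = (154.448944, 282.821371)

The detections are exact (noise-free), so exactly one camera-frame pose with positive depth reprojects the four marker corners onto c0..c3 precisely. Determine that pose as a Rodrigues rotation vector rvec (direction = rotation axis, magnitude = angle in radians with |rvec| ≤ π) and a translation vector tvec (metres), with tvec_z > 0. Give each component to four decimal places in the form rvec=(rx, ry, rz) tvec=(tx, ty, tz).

rvec=(0.1792, 0.3702, -0.1387) tvec=(-0.2167, 0.1303, 1.2036)

Intrinsics K: fx=679.0, fy=818.6, cx=313.9, cy=232.5
Marker side s = 0.127 m; corners in marker frame (Z=0):
  M0 = (-0.0635, +0.0635, 0)
  M1 = (+0.0635, +0.0635, 0)
  M2 = (+0.0635, -0.0635, 0)
  M3 = (-0.0635, -0.0635, 0)
Detected image corners:
  c0 = (168.527922, 364.001392) px
  c1 = (229.689434, 360.313969) px
  c2 = (216.027974, 275.807924) px
  c3 = (154.448944, 282.821371) px
Planar DLT: solve 8×8 A·h = b for H (H[2,2]=1):
  H  [+423.99513 +132.92583 +191.62736]
  H  [-140.86882 +691.57174 +321.11261]
  H  [-0.30817 +0.12322 +1.00000]
B = K⁻¹H; ‖b₁‖=0.830823, ‖b₂‖=0.830823; λ = 2/(‖b₁‖+‖b₂‖) = 1.203626, sign → tz>0 ⇒ λ=+1.203626
r₁ = λ·B[:,0] = (+0.92307,-0.10178,-0.37092); r₂ = λ·B[:,1] = (+0.16707,+0.97473,+0.14831)
r₃ = r₁×r₂ = (+0.34645,-0.19887,+0.91674); SVD([r₁ r₂ r₃]) → R = UVᵀ:
  R  [+0.92307 +0.16707 +0.34645]
  R  [-0.10178 +0.97473 -0.19887]
  R  [-0.37092 +0.14831 +0.91674]
t = (-0.21675, +0.13029, +1.20363) m
tr R = 2.814541; θ = arccos((tr R − 1)/2) = 0.434049 rad = 24.869°
axis k = ((R−Rᵀ)₃₂, (R−Rᵀ)₁₃, (R−Rᵀ)₂₁) / (2 sinθ) = (+0.412769, +0.852910, -0.319635)
rvec = θ·k = (+0.179162, +0.370205, -0.138737)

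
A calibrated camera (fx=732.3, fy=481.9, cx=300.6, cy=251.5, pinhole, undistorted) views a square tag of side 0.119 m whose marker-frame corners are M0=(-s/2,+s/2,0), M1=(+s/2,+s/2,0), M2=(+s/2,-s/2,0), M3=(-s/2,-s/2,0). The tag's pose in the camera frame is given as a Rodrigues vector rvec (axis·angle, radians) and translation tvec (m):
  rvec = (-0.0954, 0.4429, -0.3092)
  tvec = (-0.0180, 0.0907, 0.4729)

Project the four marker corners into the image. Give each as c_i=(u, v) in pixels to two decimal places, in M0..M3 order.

c0=(221.36, 415.40) c1=(382.77, 392.39) c2=(327.41, 267.83) c3=(177.27, 301.88)

Intrinsics K: fx=732.3, fy=481.9, cx=300.6, cy=251.5
Marker side s = 0.119 m; corners in marker frame (Z=0):
  M0 = (-0.0595, +0.0595, 0)
  M1 = (+0.0595, +0.0595, 0)
  M2 = (+0.0595, -0.0595, 0)
  M3 = (-0.0595, -0.0595, 0)
rvec = (-0.0954, 0.4429, -0.3092), |rvec| = θ = 0.54851 rad = 31.427°
Rodrigues: sinθ=0.52142, 1−cosθ=0.14670; R = I + sinθ·[k]× + (1−cosθ)·[k]×²:
    [+0.85774 +0.27333 +0.43541]
    [-0.31453 +0.94895 +0.02391]
    [-0.40664 -0.15746 +0.89992]
t = (-0.0180, 0.0907, 0.4729) m
M0: Pc = R·M0+t = (-0.05277, +0.16588, +0.48773); u = 732.3·(-0.05277)/0.48773 + 300.6 = 221.3642, v = 481.9·(+0.16588)/0.48773 + 251.5 = 415.3953
M1: Pc = R·M1+t = (+0.04930, +0.12845, +0.43934); u = 732.3·(+0.04930)/0.43934 + 300.6 = 382.7720, v = 481.9·(+0.12845)/0.43934 + 251.5 = 392.3922
M2: Pc = R·M2+t = (+0.01677, +0.01552, +0.45807); u = 732.3·(+0.01677)/0.45807 + 300.6 = 327.4135, v = 481.9·(+0.01552)/0.45807 + 251.5 = 267.8306
M3: Pc = R·M3+t = (-0.08530, +0.05295, +0.50646); u = 732.3·(-0.08530)/0.50646 + 300.6 = 177.2666, v = 481.9·(+0.05295)/0.50646 + 251.5 = 301.8839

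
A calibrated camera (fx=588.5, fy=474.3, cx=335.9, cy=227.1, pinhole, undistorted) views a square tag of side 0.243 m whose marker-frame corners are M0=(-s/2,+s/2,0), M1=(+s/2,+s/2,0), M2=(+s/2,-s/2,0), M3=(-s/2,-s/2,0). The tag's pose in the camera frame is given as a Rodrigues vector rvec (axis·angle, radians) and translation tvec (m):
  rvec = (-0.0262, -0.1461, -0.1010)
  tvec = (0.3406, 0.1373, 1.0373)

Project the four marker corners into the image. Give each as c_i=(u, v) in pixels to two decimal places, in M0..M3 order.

Intrinsics K: fx=588.5, fy=474.3, cx=335.9, cy=227.1
Marker side s = 0.243 m; corners in marker frame (Z=0):
  M0 = (-0.1215, +0.1215, 0)
  M1 = (+0.1215, +0.1215, 0)
  M2 = (+0.1215, -0.1215, 0)
  M3 = (-0.1215, -0.1215, 0)
rvec = (-0.0262, -0.1461, -0.1010), |rvec| = θ = 0.17953 rad = 10.287°
Rodrigues: sinθ=0.17857, 1−cosθ=0.01607; R = I + sinθ·[k]× + (1−cosθ)·[k]×²:
    [+0.98427 +0.10237 -0.14400]
    [-0.09855 +0.99457 +0.03342]
    [+0.14664 -0.01870 +0.98901]
t = (0.3406, 0.1373, 1.0373) m
M0: Pc = R·M0+t = (+0.23345, +0.27011, +1.01721); u = 588.5·(+0.23345)/1.01721 + 335.9 = 470.9601, v = 474.3·(+0.27011)/1.01721 + 227.1 = 353.0474
M1: Pc = R·M1+t = (+0.47263, +0.24617, +1.05284); u = 588.5·(+0.47263)/1.05284 + 335.9 = 600.0802, v = 474.3·(+0.24617)/1.05284 + 227.1 = 337.9966
M2: Pc = R·M2+t = (+0.44775, +0.00449, +1.05739); u = 588.5·(+0.44775)/1.05739 + 335.9 = 585.1003, v = 474.3·(+0.00449)/1.05739 + 227.1 = 229.1122
M3: Pc = R·M3+t = (+0.20857, +0.02843, +1.02176); u = 588.5·(+0.20857)/1.02176 + 335.9 = 456.0320, v = 474.3·(+0.02843)/1.02176 + 227.1 = 240.2988

c0=(470.96, 353.05) c1=(600.08, 338.00) c2=(585.10, 229.11) c3=(456.03, 240.30)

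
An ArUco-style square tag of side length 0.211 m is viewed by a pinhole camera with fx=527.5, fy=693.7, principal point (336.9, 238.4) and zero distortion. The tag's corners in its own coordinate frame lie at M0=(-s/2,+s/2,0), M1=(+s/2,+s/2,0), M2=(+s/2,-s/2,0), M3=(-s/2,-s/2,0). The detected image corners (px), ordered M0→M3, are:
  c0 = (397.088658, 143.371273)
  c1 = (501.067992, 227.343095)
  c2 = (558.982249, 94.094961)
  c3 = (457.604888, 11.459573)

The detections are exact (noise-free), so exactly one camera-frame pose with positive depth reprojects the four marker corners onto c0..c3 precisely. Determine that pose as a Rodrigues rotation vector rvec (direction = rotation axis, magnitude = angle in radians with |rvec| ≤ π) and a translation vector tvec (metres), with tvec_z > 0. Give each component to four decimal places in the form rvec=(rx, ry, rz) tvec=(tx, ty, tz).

rvec=(-0.0923, -0.0456, 0.5460) tvec=(0.2481, -0.1592, 0.9201)

Intrinsics K: fx=527.5, fy=693.7, cx=336.9, cy=238.4
Marker side s = 0.211 m; corners in marker frame (Z=0):
  M0 = (-0.1055, +0.1055, 0)
  M1 = (+0.1055, +0.1055, 0)
  M2 = (+0.1055, -0.1055, 0)
  M3 = (-0.1055, -0.1055, 0)
Detected image corners:
  c0 = (397.088658, 143.371273) px
  c1 = (501.067992, 227.343095) px
  c2 = (558.982249, 94.094961) px
  c3 = (457.604888, 11.459573) px
Planar DLT: solve 8×8 A·h = b for H (H[2,2]=1):
  H  [+496.28545 -332.50711 +479.13456]
  H  [+397.18750 +615.44328 +118.39858]
  H  [+0.02032 -0.10838 +1.00000]
B = K⁻¹H; ‖b₁‖=1.086826, ‖b₂‖=1.086826; λ = 2/(‖b₁‖+‖b₂‖) = 0.920111, sign → tz>0 ⇒ λ=+0.920111
r₁ = λ·B[:,0] = (+0.85372,+0.52040,+0.01870); r₂ = λ·B[:,1] = (-0.51630,+0.85058,-0.09972)
r₃ = r₁×r₂ = (-0.06780,+0.07548,+0.99484); SVD([r₁ r₂ r₃]) → R = UVᵀ:
  R  [+0.85372 -0.51630 -0.06780]
  R  [+0.52040 +0.85058 +0.07548]
  R  [+0.01870 -0.09972 +0.99484]
t = (+0.24810, -0.15917, +0.92011) m
tr R = 2.699143; θ = arccos((tr R − 1)/2) = 0.555624 rad = 31.835°
axis k = ((R−Rᵀ)₃₂, (R−Rᵀ)₁₃, (R−Rᵀ)₂₁) / (2 sinθ) = (-0.166074, -0.081995, +0.982698)
rvec = θ·k = (-0.092275, -0.045558, +0.546011)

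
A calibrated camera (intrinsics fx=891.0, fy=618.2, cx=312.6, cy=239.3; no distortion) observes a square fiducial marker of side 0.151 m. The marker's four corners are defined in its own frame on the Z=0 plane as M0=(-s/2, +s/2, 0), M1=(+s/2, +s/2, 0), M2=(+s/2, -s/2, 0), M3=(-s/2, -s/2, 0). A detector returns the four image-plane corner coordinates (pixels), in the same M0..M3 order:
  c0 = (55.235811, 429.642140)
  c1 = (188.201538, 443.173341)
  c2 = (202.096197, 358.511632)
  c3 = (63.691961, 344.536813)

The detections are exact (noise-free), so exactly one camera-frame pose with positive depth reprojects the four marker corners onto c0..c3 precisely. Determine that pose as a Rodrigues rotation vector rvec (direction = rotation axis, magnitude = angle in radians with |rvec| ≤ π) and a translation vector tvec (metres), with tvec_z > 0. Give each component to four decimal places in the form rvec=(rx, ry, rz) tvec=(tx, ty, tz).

rvec=(0.2615, 0.0268, 0.1409) tvec=(-0.2040, 0.2466, 0.9802)

Intrinsics K: fx=891.0, fy=618.2, cx=312.6, cy=239.3
Marker side s = 0.151 m; corners in marker frame (Z=0):
  M0 = (-0.0755, +0.0755, 0)
  M1 = (+0.0755, +0.0755, 0)
  M2 = (+0.0755, -0.0755, 0)
  M3 = (-0.0755, -0.0755, 0)
Detected image corners:
  c0 = (55.235811, 429.642140) px
  c1 = (188.201538, 443.173341) px
  c2 = (202.096197, 358.511632) px
  c3 = (63.691961, 344.536813) px
Planar DLT: solve 8×8 A·h = b for H (H[2,2]=1):
  H  [+897.16114 -40.29235 +127.15224]
  H  [+87.78558 +666.45002 +394.81007]
  H  [-0.00829 +0.26476 +1.00000]
B = K⁻¹H; ‖b₁‖=1.020243, ‖b₂‖=1.020243; λ = 2/(‖b₁‖+‖b₂‖) = 0.980159, sign → tz>0 ⇒ λ=+0.980159
r₁ = λ·B[:,0] = (+0.98979,+0.14233,-0.00812); r₂ = λ·B[:,1] = (-0.13537,+0.95621,+0.25951)
r₃ = r₁×r₂ = (+0.04470,-0.25576,+0.96571); SVD([r₁ r₂ r₃]) → R = UVᵀ:
  R  [+0.98979 -0.13537 +0.04470]
  R  [+0.14233 +0.95621 -0.25576]
  R  [-0.00812 +0.25951 +0.96571]
t = (-0.20400, +0.24656, +0.98016) m
tr R = 2.911700; θ = arccos((tr R − 1)/2) = 0.298258 rad = 17.089°
axis k = ((R−Rᵀ)₃₂, (R−Rᵀ)₁₃, (R−Rᵀ)₂₁) / (2 sinθ) = (+0.876731, +0.089880, +0.472509)
rvec = θ·k = (+0.261492, +0.026808, +0.140930)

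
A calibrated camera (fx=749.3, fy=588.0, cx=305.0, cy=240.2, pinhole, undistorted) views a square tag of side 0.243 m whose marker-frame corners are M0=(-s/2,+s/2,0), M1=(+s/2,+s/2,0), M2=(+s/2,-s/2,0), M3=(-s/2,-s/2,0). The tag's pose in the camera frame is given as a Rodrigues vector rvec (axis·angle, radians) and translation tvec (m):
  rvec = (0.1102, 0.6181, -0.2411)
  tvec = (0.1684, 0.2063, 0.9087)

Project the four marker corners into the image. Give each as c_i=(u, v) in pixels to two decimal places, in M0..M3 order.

c0=(384.06, 447.56) c1=(567.99, 450.26) c2=(514.39, 286.57) c3=(336.88, 307.70)

Intrinsics K: fx=749.3, fy=588.0, cx=305.0, cy=240.2
Marker side s = 0.243 m; corners in marker frame (Z=0):
  M0 = (-0.1215, +0.1215, 0)
  M1 = (+0.1215, +0.1215, 0)
  M2 = (+0.1215, -0.1215, 0)
  M3 = (-0.1215, -0.1215, 0)
rvec = (0.1102, 0.6181, -0.2411), |rvec| = θ = 0.67255 rad = 38.534°
Rodrigues: sinθ=0.62298, 1−cosθ=0.21776; R = I + sinθ·[k]× + (1−cosθ)·[k]×²:
    [+0.78808 +0.25612 +0.55975]
    [-0.19054 +0.96617 -0.17382]
    [-0.58534 +0.03033 +0.81022]
t = (0.1684, 0.2063, 0.9087) m
M0: Pc = R·M0+t = (+0.10377, +0.34684, +0.98350); u = 749.3·(+0.10377)/0.98350 + 305.0 = 384.0567, v = 588.0·(+0.34684)/0.98350 + 240.2 = 447.5625
M1: Pc = R·M1+t = (+0.29527, +0.30054, +0.84127); u = 749.3·(+0.29527)/0.84127 + 305.0 = 567.9922, v = 588.0·(+0.30054)/0.84127 + 240.2 = 450.2605
M2: Pc = R·M2+t = (+0.23303, +0.06576, +0.83390); u = 749.3·(+0.23303)/0.83390 + 305.0 = 514.3926, v = 588.0·(+0.06576)/0.83390 + 240.2 = 286.5691
M3: Pc = R·M3+t = (+0.04153, +0.11206, +0.97613); u = 749.3·(+0.04153)/0.97613 + 305.0 = 336.8784, v = 588.0·(+0.11206)/0.97613 + 240.2 = 307.7029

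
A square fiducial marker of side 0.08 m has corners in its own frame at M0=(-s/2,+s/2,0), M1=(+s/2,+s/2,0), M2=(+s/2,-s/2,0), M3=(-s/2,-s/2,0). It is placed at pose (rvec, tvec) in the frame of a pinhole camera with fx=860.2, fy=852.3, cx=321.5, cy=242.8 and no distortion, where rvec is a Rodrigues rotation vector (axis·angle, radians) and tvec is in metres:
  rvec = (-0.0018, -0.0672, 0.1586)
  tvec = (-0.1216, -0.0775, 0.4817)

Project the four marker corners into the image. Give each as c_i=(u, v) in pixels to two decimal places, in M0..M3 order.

Intrinsics K: fx=860.2, fy=852.3, cx=321.5, cy=242.8
Marker side s = 0.08 m; corners in marker frame (Z=0):
  M0 = (-0.0400, +0.0400, 0)
  M1 = (+0.0400, +0.0400, 0)
  M2 = (+0.0400, -0.0400, 0)
  M3 = (-0.0400, -0.0400, 0)
rvec = (-0.0018, -0.0672, 0.1586), |rvec| = θ = 0.17226 rad = 9.870°
Rodrigues: sinθ=0.17141, 1−cosθ=0.01480; R = I + sinθ·[k]× + (1−cosθ)·[k]×²:
    [+0.98520 -0.15776 -0.06701]
    [+0.15788 +0.98745 -0.00352]
    [+0.06673 -0.00711 +0.99775]
t = (-0.1216, -0.0775, 0.4817) m
M0: Pc = R·M0+t = (-0.16732, -0.04432, +0.47875); u = 860.2·(-0.16732)/0.47875 + 321.5 = 20.8666, v = 852.3·(-0.04432)/0.47875 + 242.8 = 163.9036
M1: Pc = R·M1+t = (-0.08850, -0.03169, +0.48408); u = 860.2·(-0.08850)/0.48408 + 321.5 = 164.2350, v = 852.3·(-0.03169)/0.48408 + 242.8 = 187.0109
M2: Pc = R·M2+t = (-0.07588, -0.11068, +0.48465); u = 860.2·(-0.07588)/0.48465 + 321.5 = 186.8194, v = 852.3·(-0.11068)/0.48465 + 242.8 = 48.1554
M3: Pc = R·M3+t = (-0.15470, -0.12331, +0.47932); u = 860.2·(-0.15470)/0.47932 + 321.5 = 43.8726, v = 852.3·(-0.12331)/0.47932 + 242.8 = 23.5292

c0=(20.87, 163.90) c1=(164.24, 187.01) c2=(186.82, 48.16) c3=(43.87, 23.53)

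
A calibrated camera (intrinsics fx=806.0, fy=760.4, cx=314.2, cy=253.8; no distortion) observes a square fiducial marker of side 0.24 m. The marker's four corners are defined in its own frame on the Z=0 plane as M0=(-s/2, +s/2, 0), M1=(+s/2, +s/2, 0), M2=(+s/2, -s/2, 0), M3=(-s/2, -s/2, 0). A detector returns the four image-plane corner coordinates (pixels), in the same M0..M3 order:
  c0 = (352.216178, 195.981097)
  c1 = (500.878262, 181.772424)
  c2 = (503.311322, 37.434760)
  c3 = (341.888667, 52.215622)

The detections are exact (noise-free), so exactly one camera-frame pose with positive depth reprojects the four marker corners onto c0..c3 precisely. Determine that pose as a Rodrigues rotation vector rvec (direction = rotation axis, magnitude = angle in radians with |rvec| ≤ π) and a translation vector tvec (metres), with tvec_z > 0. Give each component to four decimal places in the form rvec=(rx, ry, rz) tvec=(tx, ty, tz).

Intrinsics K: fx=806.0, fy=760.4, cx=314.2, cy=253.8
Marker side s = 0.24 m; corners in marker frame (Z=0):
  M0 = (-0.1200, +0.1200, 0)
  M1 = (+0.1200, +0.1200, 0)
  M2 = (+0.1200, -0.1200, 0)
  M3 = (-0.1200, -0.1200, 0)
Detected image corners:
  c0 = (352.216178, 195.981097) px
  c1 = (500.878262, 181.772424) px
  c2 = (503.311322, 37.434760) px
  c3 = (341.888667, 52.215622) px
Planar DLT: solve 8×8 A·h = b for H (H[2,2]=1):
  H  [+652.52153 +161.79607 +424.82133]
  H  [-58.25305 +640.23613 +119.79546]
  H  [+0.01791 +0.34248 +1.00000]
B = K⁻¹H; ‖b₁‖=0.807035, ‖b₂‖=0.807035; λ = 2/(‖b₁‖+‖b₂‖) = 1.239104, sign → tz>0 ⇒ λ=+1.239104
r₁ = λ·B[:,0] = (+0.99450,-0.10233,+0.02219); r₂ = λ·B[:,1] = (+0.08331,+0.90165,+0.42436)
r₃ = r₁×r₂ = (-0.06344,-0.42018,+0.90522); SVD([r₁ r₂ r₃]) → R = UVᵀ:
  R  [+0.99450 +0.08331 -0.06344]
  R  [-0.10233 +0.90165 -0.42018]
  R  [+0.02219 +0.42436 +0.90522]
t = (+0.17006, -0.21837, +1.23910) m
tr R = 2.801374; θ = arccos((tr R − 1)/2) = 0.449449 rad = 25.752°
axis k = ((R−Rᵀ)₃₂, (R−Rᵀ)₁₃, (R−Rᵀ)₂₁) / (2 sinθ) = (+0.971929, -0.098545, -0.213642)
rvec = θ·k = (+0.436832, -0.044291, -0.096021)

rvec=(0.4368, -0.0443, -0.0960) tvec=(0.1701, -0.2184, 1.2391)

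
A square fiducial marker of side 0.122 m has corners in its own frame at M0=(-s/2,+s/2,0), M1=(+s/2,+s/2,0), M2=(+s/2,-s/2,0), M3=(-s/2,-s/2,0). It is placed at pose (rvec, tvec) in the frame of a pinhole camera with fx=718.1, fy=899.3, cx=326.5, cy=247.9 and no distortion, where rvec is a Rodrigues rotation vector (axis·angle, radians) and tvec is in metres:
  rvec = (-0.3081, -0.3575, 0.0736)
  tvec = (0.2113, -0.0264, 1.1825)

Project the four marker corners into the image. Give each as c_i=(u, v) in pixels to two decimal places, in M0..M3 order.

Intrinsics K: fx=718.1, fy=899.3, cx=326.5, cy=247.9
Marker side s = 0.122 m; corners in marker frame (Z=0):
  M0 = (-0.0610, +0.0610, 0)
  M1 = (+0.0610, +0.0610, 0)
  M2 = (+0.0610, -0.0610, 0)
  M3 = (-0.0610, -0.0610, 0)
rvec = (-0.3081, -0.3575, 0.0736), |rvec| = θ = 0.47765 rad = 27.367°
Rodrigues: sinθ=0.45969, 1−cosθ=0.11192; R = I + sinθ·[k]× + (1−cosθ)·[k]×²:
    [+0.93465 -0.01680 -0.35518]
    [+0.12487 +0.95078 +0.28361]
    [+0.33294 -0.30943 +0.89074]
t = (0.2113, -0.0264, 1.1825) m
M0: Pc = R·M0+t = (+0.15326, +0.02398, +1.14332); u = 718.1·(+0.15326)/1.14332 + 326.5 = 422.7615, v = 899.3·(+0.02398)/1.14332 + 247.9 = 266.7623
M1: Pc = R·M1+t = (+0.26729, +0.03921, +1.18393); u = 718.1·(+0.26729)/1.18393 + 326.5 = 488.6205, v = 899.3·(+0.03921)/1.18393 + 247.9 = 277.6865
M2: Pc = R·M2+t = (+0.26934, -0.07678, +1.22168); u = 718.1·(+0.26934)/1.22168 + 326.5 = 484.8157, v = 899.3·(-0.07678)/1.22168 + 247.9 = 191.3808
M3: Pc = R·M3+t = (+0.15531, -0.09201, +1.18107); u = 718.1·(+0.15531)/1.18107 + 326.5 = 420.9309, v = 899.3·(-0.09201)/1.18107 + 247.9 = 177.8376

c0=(422.76, 266.76) c1=(488.62, 277.69) c2=(484.82, 191.38) c3=(420.93, 177.84)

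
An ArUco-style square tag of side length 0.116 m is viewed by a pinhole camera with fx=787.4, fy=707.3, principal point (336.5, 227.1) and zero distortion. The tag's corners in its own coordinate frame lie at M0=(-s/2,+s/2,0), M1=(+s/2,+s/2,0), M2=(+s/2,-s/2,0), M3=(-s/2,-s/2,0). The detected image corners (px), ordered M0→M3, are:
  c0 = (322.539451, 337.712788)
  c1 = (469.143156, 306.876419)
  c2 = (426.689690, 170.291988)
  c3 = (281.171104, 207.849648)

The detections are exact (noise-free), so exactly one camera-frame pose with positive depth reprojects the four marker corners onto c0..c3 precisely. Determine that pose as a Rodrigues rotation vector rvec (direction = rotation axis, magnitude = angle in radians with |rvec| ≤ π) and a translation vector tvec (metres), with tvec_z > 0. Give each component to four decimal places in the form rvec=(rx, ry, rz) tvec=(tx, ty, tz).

rvec=(0.0679, 0.2452, -0.2710) tvec=(0.0276, 0.0244, 0.5916)

Intrinsics K: fx=787.4, fy=707.3, cx=336.5, cy=227.1
Marker side s = 0.116 m; corners in marker frame (Z=0):
  M0 = (-0.0580, +0.0580, 0)
  M1 = (+0.0580, +0.0580, 0)
  M2 = (+0.0580, -0.0580, 0)
  M3 = (-0.0580, -0.0580, 0)
Detected image corners:
  c0 = (322.539451, 337.712788) px
  c1 = (469.143156, 306.876419) px
  c2 = (426.689690, 170.291988) px
  c3 = (281.171104, 207.849648) px
Planar DLT: solve 8×8 A·h = b for H (H[2,2]=1):
  H  [+1101.56155 +382.39968 +373.17391]
  H  [-402.19551 +1162.24223 +256.31824]
  H  [-0.42040 +0.05658 +1.00000]
B = K⁻¹H; ‖b₁‖=1.690241, ‖b₂‖=1.690241; λ = 2/(‖b₁‖+‖b₂‖) = 0.591632, sign → tz>0 ⇒ λ=+0.591632
r₁ = λ·B[:,0] = (+0.93398,-0.25656,-0.24872); r₂ = λ·B[:,1] = (+0.27302,+0.96143,+0.03348)
r₃ = r₁×r₂ = (+0.23054,-0.09917,+0.96800); SVD([r₁ r₂ r₃]) → R = UVᵀ:
  R  [+0.93398 +0.27302 +0.23054]
  R  [-0.25656 +0.96143 -0.09917]
  R  [-0.24872 +0.03348 +0.96800]
t = (+0.02756, +0.02444, +0.59163) m
tr R = 2.863400; θ = arccos((tr R − 1)/2) = 0.371732 rad = 21.299°
axis k = ((R−Rᵀ)₃₂, (R−Rᵀ)₁₃, (R−Rᵀ)₂₁) / (2 sinθ) = (+0.182598, +0.659720, -0.728990)
rvec = θ·k = (+0.067877, +0.245239, -0.270989)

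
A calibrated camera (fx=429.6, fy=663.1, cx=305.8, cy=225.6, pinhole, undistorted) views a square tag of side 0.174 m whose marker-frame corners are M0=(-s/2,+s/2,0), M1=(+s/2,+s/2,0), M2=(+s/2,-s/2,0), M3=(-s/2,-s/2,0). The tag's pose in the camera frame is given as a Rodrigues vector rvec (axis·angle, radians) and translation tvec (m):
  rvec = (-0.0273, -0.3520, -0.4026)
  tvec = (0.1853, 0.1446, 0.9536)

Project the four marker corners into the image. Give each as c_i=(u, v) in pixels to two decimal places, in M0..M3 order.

Intrinsics K: fx=429.6, fy=663.1, cx=305.8, cy=225.6
Marker side s = 0.174 m; corners in marker frame (Z=0):
  M0 = (-0.0870, +0.0870, 0)
  M1 = (+0.0870, +0.0870, 0)
  M2 = (+0.0870, -0.0870, 0)
  M3 = (-0.0870, -0.0870, 0)
rvec = (-0.0273, -0.3520, -0.4026), |rvec| = θ = 0.53548 rad = 30.681°
Rodrigues: sinθ=0.51025, 1−cosθ=0.13997; R = I + sinθ·[k]× + (1−cosθ)·[k]×²:
    [+0.86039 +0.38833 -0.33005]
    [-0.37894 +0.92051 +0.09519]
    [+0.34078 +0.04317 +0.93915]
t = (0.1853, 0.1446, 0.9536) m
M0: Pc = R·M0+t = (+0.14423, +0.25765, +0.92771); u = 429.6·(+0.14423)/0.92771 + 305.8 = 372.5898, v = 663.1·(+0.25765)/0.92771 + 225.6 = 409.7630
M1: Pc = R·M1+t = (+0.29394, +0.19172, +0.98700); u = 429.6·(+0.29394)/0.98700 + 305.8 = 433.7386, v = 663.1·(+0.19172)/0.98700 + 225.6 = 354.4011
M2: Pc = R·M2+t = (+0.22637, +0.03155, +0.97949); u = 429.6·(+0.22637)/0.97949 + 305.8 = 405.0844, v = 663.1·(+0.03155)/0.97949 + 225.6 = 246.9571
M3: Pc = R·M3+t = (+0.07666, +0.09748, +0.92020); u = 429.6·(+0.07666)/0.92020 + 305.8 = 341.5901, v = 663.1·(+0.09748)/0.92020 + 225.6 = 295.8474

c0=(372.59, 409.76) c1=(433.74, 354.40) c2=(405.08, 246.96) c3=(341.59, 295.85)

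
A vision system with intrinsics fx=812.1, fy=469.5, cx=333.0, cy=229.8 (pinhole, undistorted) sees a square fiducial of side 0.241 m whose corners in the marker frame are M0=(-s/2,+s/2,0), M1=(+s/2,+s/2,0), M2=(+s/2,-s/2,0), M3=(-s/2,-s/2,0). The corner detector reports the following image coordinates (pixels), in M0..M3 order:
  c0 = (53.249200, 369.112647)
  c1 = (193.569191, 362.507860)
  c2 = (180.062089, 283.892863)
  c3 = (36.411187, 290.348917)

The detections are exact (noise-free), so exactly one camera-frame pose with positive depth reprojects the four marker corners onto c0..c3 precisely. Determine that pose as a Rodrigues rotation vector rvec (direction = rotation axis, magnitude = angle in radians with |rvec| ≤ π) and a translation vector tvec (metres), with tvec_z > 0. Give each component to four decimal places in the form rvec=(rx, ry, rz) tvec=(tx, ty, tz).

rvec=(0.1318, -0.0268, -0.0738) tvec=(-0.3693, 0.2859, 1.3824)

Intrinsics K: fx=812.1, fy=469.5, cx=333.0, cy=229.8
Marker side s = 0.241 m; corners in marker frame (Z=0):
  M0 = (-0.1205, +0.1205, 0)
  M1 = (+0.1205, +0.1205, 0)
  M2 = (+0.1205, -0.1205, 0)
  M3 = (-0.1205, -0.1205, 0)
Detected image corners:
  c0 = (53.249200, 369.112647) px
  c1 = (193.569191, 362.507860) px
  c2 = (180.062089, 283.892863) px
  c3 = (36.411187, 290.348917) px
Planar DLT: solve 8×8 A·h = b for H (H[2,2]=1):
  H  [+590.89942 +74.02269 +116.04536]
  H  [-21.94867 +357.73970 +326.91287]
  H  [+0.01578 +0.09566 +1.00000]
B = K⁻¹H; ‖b₁‖=0.723375, ‖b₂‖=0.723375; λ = 2/(‖b₁‖+‖b₂‖) = 1.382410, sign → tz>0 ⇒ λ=+1.382410
r₁ = λ·B[:,0] = (+0.99692,-0.07530,+0.02182); r₂ = λ·B[:,1] = (+0.07178,+0.98862,+0.13224)
r₃ = r₁×r₂ = (-0.03153,-0.13026,+0.99098); SVD([r₁ r₂ r₃]) → R = UVᵀ:
  R  [+0.99692 +0.07178 -0.03153]
  R  [-0.07530 +0.98862 -0.13026]
  R  [+0.02182 +0.13224 +0.99098]
t = (-0.36931, +0.28594, +1.38241) m
tr R = 2.976516; θ = arccos((tr R − 1)/2) = 0.153396 rad = 8.789°
axis k = ((R−Rᵀ)₃₂, (R−Rᵀ)₁₃, (R−Rᵀ)₂₁) / (2 sinθ) = (+0.858987, -0.174554, -0.481322)
rvec = θ·k = (+0.131765, -0.026776, -0.073833)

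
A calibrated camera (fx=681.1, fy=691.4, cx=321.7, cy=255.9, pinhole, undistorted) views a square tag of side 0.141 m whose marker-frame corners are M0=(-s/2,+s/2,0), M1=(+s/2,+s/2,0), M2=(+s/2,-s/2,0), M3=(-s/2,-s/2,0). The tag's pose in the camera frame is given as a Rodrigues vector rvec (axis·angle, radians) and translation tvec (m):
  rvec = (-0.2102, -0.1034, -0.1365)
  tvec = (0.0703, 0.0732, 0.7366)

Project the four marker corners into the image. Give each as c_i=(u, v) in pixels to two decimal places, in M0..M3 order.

Intrinsics K: fx=681.1, fy=691.4, cx=321.7, cy=255.9
Marker side s = 0.141 m; corners in marker frame (Z=0):
  M0 = (-0.0705, +0.0705, 0)
  M1 = (+0.0705, +0.0705, 0)
  M2 = (+0.0705, -0.0705, 0)
  M3 = (-0.0705, -0.0705, 0)
rvec = (-0.2102, -0.1034, -0.1365), |rvec| = θ = 0.27112 rad = 15.534°
Rodrigues: sinθ=0.26781, 1−cosθ=0.03653; R = I + sinθ·[k]× + (1−cosθ)·[k]×²:
    [+0.98543 +0.14563 -0.08788]
    [-0.12403 +0.96878 +0.21465]
    [+0.11640 -0.20062 +0.97273]
t = (0.0703, 0.0732, 0.7366) m
M0: Pc = R·M0+t = (+0.01109, +0.15024, +0.71425); u = 681.1·(+0.01109)/0.71425 + 321.7 = 332.2797, v = 691.4·(+0.15024)/0.71425 + 255.9 = 401.3370
M1: Pc = R·M1+t = (+0.15004, +0.13275, +0.73066); u = 681.1·(+0.15004)/0.73066 + 321.7 = 461.5624, v = 691.4·(+0.13275)/0.73066 + 255.9 = 381.5213
M2: Pc = R·M2+t = (+0.12951, -0.00384, +0.75895); u = 681.1·(+0.12951)/0.75895 + 321.7 = 437.9213, v = 691.4·(-0.00384)/0.75895 + 255.9 = 252.3985
M3: Pc = R·M3+t = (-0.00944, +0.01365, +0.74254); u = 681.1·(-0.00944)/0.74254 + 321.7 = 313.0412, v = 691.4·(+0.01365)/0.74254 + 255.9 = 268.6053

c0=(332.28, 401.34) c1=(461.56, 381.52) c2=(437.92, 252.40) c3=(313.04, 268.61)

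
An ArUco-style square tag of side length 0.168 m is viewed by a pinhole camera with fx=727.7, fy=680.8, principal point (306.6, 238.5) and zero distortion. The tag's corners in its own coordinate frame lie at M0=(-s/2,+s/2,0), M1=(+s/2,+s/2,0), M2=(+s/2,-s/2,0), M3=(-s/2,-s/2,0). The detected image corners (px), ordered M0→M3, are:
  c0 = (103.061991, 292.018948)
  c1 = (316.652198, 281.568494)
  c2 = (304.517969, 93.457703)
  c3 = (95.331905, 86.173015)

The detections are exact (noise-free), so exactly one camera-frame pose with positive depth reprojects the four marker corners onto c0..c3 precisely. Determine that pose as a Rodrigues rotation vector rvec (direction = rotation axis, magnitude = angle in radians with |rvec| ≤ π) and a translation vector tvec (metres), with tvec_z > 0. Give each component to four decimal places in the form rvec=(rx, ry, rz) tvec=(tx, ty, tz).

rvec=(-0.0944, -0.3109, -0.0454) tvec=(-0.0767, -0.0435, 0.5750)

Intrinsics K: fx=727.7, fy=680.8, cx=306.6, cy=238.5
Marker side s = 0.168 m; corners in marker frame (Z=0):
  M0 = (-0.0840, +0.0840, 0)
  M1 = (+0.0840, +0.0840, 0)
  M2 = (+0.0840, -0.0840, 0)
  M3 = (-0.0840, -0.0840, 0)
Detected image corners:
  c0 = (103.061991, 292.018948) px
  c1 = (316.652198, 281.568494) px
  c2 = (304.517969, 93.457703) px
  c3 = (95.331905, 86.173015) px
Planar DLT: solve 8×8 A·h = b for H (H[2,2]=1):
  H  [+1367.65989 +29.15155 +209.57630]
  H  [+91.93143 +1142.03587 +187.03515]
  H  [+0.53473 -0.14914 +1.00000]
B = K⁻¹H; ‖b₁‖=1.739202, ‖b₂‖=1.739202; λ = 2/(‖b₁‖+‖b₂‖) = 0.574976, sign → tz>0 ⇒ λ=+0.574976
r₁ = λ·B[:,0] = (+0.95109,-0.03007,+0.30746); r₂ = λ·B[:,1] = (+0.05916,+0.99456,-0.08575)
r₃ = r₁×r₂ = (-0.30321,+0.09975,+0.94769); SVD([r₁ r₂ r₃]) → R = UVᵀ:
  R  [+0.95109 +0.05916 -0.30321]
  R  [-0.03007 +0.99456 +0.09975]
  R  [+0.30746 -0.08575 +0.94769]
t = (-0.07666, -0.04347, +0.57498) m
tr R = 2.893335; θ = arccos((tr R − 1)/2) = 0.328065 rad = 18.797°
axis k = ((R−Rᵀ)₃₂, (R−Rᵀ)₁₃, (R−Rᵀ)₂₁) / (2 sinθ) = (-0.287852, -0.947612, -0.138466)
rvec = θ·k = (-0.094434, -0.310878, -0.045426)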